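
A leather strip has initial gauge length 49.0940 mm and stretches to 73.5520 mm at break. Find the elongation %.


Formula: Elongation = (Lf - L0) / L0 * 100
Substituting: Elongation = (73.5520 - 49.0940) / 49.0940 * 100
Result: 49.8187 %


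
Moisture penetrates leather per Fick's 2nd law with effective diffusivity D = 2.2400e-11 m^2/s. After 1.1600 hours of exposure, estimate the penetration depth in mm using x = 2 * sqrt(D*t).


t = 1.1600 hr * 3600 = 4176.0000 s
D * t = 2.2400e-11 * 4176.0000 = 9.3542e-08
x = 2 * sqrt(D*t) = 2 * sqrt(9.3542e-08) = 6.1169e-04 m = 0.6117 mm


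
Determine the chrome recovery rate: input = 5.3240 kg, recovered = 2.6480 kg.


Formula: Recovery = recovered / input * 100
Substituting: Recovery = 2.6480 / 5.3240 * 100
Result: 49.7370 %


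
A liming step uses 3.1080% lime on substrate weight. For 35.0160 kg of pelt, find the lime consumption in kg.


Formula: Lime = substrate * pct / 100
Substituting: Lime = 35.0160 * 3.1080 / 100
Result: 1.0883 kg


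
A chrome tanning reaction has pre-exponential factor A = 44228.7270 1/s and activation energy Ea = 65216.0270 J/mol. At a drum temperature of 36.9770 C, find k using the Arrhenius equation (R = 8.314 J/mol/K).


T_K = T_C + 273.15 = 36.9770 + 273.15 = 310.1270 K
exponent = -Ea / (R * T_K) = -65216.0270 / (8.314 * 310.1270) = -25.2933
k = A * exp(exponent) = 44228.7270 * exp(-25.2933) = 4.5812e-07 1/s


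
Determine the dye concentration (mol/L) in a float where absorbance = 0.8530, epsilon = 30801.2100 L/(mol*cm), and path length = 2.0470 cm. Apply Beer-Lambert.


Formula: c = A / (epsilon * l)
Substituting: c = 0.8530 / (30801.2100 * 2.0470)
Result: 1.3529e-05 mol/L


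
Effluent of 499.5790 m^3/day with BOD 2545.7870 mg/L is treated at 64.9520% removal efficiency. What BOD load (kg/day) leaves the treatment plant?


Load_in = volume * conc / 1000 = 499.5790 * 2545.7870 / 1000 = 1271.8217 kg/day
Removed = Load_in * eff / 100 = 1271.8217 * 64.9520 / 100 = 826.0736 kg/day
Load_out = Load_in - Removed = 1271.8217 - 826.0736 = 445.7481 kg/day


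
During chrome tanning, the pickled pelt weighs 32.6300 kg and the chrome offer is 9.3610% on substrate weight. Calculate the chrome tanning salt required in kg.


Formula: Chrome = substrate * pct / 100
Substituting: Chrome = 32.6300 * 9.3610 / 100
Result: 3.0545 kg


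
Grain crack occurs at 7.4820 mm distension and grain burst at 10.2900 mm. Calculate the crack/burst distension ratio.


Formula: Ratio = crack / burst
Substituting: Ratio = 7.4820 / 10.2900
Result: 0.7271


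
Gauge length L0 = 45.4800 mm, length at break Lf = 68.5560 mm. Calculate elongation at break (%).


Formula: Elongation = (Lf - L0) / L0 * 100
Substituting: Elongation = (68.5560 - 45.4800) / 45.4800 * 100
Result: 50.7388 %


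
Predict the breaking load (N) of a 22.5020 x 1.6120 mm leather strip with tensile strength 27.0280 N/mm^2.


Formula: F = TS * w * t
Substituting: F = 27.0280 * 22.5020 * 1.6120
Result: 980.3927 N


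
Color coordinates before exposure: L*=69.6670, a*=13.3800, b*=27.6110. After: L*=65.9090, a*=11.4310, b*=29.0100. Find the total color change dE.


dL = -3.7580, da = -1.9490, db = 1.3990
dE = sqrt((-3.7580)^2 + (-1.9490)^2 + 1.3990^2) = 4.4585


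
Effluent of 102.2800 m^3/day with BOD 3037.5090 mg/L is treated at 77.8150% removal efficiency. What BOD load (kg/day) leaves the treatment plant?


Load_in = volume * conc / 1000 = 102.2800 * 3037.5090 / 1000 = 310.6764 kg/day
Removed = Load_in * eff / 100 = 310.6764 * 77.8150 / 100 = 241.7529 kg/day
Load_out = Load_in - Removed = 310.6764 - 241.7529 = 68.9236 kg/day


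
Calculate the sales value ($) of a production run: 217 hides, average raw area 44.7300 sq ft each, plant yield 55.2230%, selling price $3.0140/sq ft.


Raw_total = N * avg_area = 217 * 44.7300 = 9706.4100 sq ft
Finished = Raw_total * yield / 100 = 9706.4100 * 55.2230 / 100 = 5360.1708 sq ft
Value = Finished * price = 5360.1708 * 3.0140 = 16155.5548 $


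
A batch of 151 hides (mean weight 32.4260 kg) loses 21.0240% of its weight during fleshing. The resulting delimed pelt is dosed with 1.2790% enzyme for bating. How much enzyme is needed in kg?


Total_raw = N * avg_wt = 151 * 32.4260 = 4896.3260 kg
Substrate = Total_raw * (1 - loss/100) = 4896.3260 * (1 - 21.0240/100) = 3866.9224 kg
Enzyme = Substrate * pct / 100 = 3866.9224 * 1.2790 / 100 = 49.4579 kg


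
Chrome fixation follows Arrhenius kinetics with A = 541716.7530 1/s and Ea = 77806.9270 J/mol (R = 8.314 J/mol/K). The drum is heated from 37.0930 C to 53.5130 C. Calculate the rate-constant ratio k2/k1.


T1 = 37.0930 + 273.15 = 310.2430 K; T2 = 53.5130 + 273.15 = 326.6630 K
k1 = A * exp(-Ea/(R*T1)) = 541716.7530 * exp(-77806.9270/(8.314*310.2430)) = 4.2973e-08 1/s
k2 = A * exp(-Ea/(R*T2)) = 541716.7530 * exp(-77806.9270/(8.314*326.6630)) = 1.9575e-07 1/s
k2/k1 = 1.9575e-07 / 4.2973e-08 = 4.5552


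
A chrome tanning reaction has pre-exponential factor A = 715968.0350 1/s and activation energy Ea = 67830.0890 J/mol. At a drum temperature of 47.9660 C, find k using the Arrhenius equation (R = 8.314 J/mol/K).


T_K = T_C + 273.15 = 47.9660 + 273.15 = 321.1160 K
exponent = -Ea / (R * T_K) = -67830.0890 / (8.314 * 321.1160) = -25.4068
k = A * exp(exponent) = 715968.0350 * exp(-25.4068) = 6.6199e-06 1/s


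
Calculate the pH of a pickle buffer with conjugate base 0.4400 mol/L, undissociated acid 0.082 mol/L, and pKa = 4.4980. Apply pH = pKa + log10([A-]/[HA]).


ratio = [A-] / [HA] = 0.4400 / 0.082 = 5.3659
log10(ratio) = 0.7296
pH = pKa + log10(ratio) = 4.4980 + 0.7296 = 5.2276


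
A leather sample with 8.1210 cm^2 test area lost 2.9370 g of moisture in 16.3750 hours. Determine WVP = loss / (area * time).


Formula: WVP = loss / (area * time)
Substituting: WVP = 2.9370 / (8.1210 * 16.3750)
Result: 0.0220858 g/(cm^2*hr)


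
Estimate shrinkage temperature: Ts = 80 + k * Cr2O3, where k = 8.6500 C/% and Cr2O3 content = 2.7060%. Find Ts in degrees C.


Formula: Ts = 80 + k * Cr2O3
Substituting: Ts = 80 + 8.6500 * 2.7060
Result: 103.4069 C


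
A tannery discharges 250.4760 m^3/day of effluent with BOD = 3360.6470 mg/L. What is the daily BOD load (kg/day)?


Formula: BOD_load = volume * conc / 1000
Substituting: BOD_load = 250.4760 * 3360.6470 / 1000
Result: 841.7614 kg/day


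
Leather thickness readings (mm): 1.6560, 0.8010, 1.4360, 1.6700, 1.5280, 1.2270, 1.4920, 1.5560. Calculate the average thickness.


Formula: Average = sum / n
Substituting: Average = 11.3660 / 8
Result: 1.4207 mm


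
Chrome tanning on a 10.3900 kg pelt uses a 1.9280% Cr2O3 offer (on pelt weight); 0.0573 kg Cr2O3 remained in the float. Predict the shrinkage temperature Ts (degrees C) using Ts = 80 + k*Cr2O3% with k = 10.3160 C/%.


Offered = pelt * offer_pct / 100 = 10.3900 * 1.9280 / 100 = 0.2003 kg
Uptake = offered - residual = 0.2003 - 0.0573 = 0.1430 kg
Cr2O3% on pelt = uptake / pelt * 100 = 0.1430 / 10.3900 * 100 = 1.3765 %
Ts = 80 + k * Cr2O3% = 80 + 10.3160 * 1.3765 = 94.2001 C


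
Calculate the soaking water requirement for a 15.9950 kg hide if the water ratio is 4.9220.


Formula: Water = hide_weight * ratio
Substituting: Water = 15.9950 * 4.9220
Result: 78.7274 kg


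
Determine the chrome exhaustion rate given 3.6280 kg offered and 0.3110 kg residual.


Formula: Uptake = (offered - residual) / offered * 100
Substituting: Uptake = (3.6280 - 0.3110) / 3.6280 * 100
Result: 91.4278 %


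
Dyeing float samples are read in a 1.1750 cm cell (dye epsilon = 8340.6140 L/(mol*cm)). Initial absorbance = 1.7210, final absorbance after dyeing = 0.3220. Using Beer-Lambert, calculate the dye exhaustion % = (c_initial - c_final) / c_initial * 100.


c_initial = A_i / (epsilon * l) = 1.7210 / (8340.6140 * 1.1750) = 1.7561e-04 mol/L
c_final = A_f / (epsilon * l) = 0.3220 / (8340.6140 * 1.1750) = 3.2856e-05 mol/L
Exhaustion = (c_initial - c_final) / c_initial * 100 = (1.7561e-04 - 3.2856e-05) / 1.7561e-04 * 100 = 81.2899 %


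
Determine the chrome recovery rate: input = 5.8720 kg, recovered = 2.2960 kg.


Formula: Recovery = recovered / input * 100
Substituting: Recovery = 2.2960 / 5.8720 * 100
Result: 39.1008 %


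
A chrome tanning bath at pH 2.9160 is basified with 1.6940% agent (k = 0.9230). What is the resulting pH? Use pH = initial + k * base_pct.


Formula: pH_final = pH_initial + k * base_pct
Substituting: pH_final = 2.9160 + 0.9230 * 1.6940
Result: 4.4796


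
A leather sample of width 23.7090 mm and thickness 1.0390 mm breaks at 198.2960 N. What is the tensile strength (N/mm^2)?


Formula: TS = force / (width * thickness)
Substituting: TS = 198.2960 / (23.7090 * 1.0390)
Result: 8.0498 N/mm^2


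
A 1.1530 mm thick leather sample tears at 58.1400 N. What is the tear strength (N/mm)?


Formula: Tear strength = force / thickness
Substituting: Tear strength = 58.1400 / 1.1530
Result: 50.4250 N/mm


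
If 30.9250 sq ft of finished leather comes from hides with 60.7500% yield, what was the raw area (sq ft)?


Formula: raw = finished * 100 / yield
Substituting: raw = 30.9250 * 100 / 60.7500
Result: 50.9053 sq ft


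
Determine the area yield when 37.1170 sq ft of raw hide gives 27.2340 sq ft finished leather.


Formula: Yield = finished / raw * 100
Substituting: Yield = 27.2340 / 37.1170 * 100
Result: 73.3734 %


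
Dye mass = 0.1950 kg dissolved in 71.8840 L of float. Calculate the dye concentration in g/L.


Formula: Conc = dye_mass(kg) / volume(L) * 1000
Substituting: Conc = 0.1950 / 71.8840 * 1000
Result: 2.7127 g/L


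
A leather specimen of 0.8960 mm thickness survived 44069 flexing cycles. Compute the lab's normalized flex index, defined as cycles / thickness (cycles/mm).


Formula: Index = cycles / thickness
Substituting: Index = 44069 / 0.8960
Result: 49184.1518 cycles/mm


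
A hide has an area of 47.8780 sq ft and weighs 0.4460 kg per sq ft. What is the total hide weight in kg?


Formula: Weight = area * weight_per_sqft
Substituting: Weight = 47.8780 * 0.4460
Result: 21.3536 kg


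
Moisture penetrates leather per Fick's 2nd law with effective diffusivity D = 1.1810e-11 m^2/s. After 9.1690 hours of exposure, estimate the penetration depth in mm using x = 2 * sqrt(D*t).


t = 9.1690 hr * 3600 = 33008.4000 s
D * t = 1.1810e-11 * 33008.4000 = 3.8983e-07
x = 2 * sqrt(D*t) = 2 * sqrt(3.8983e-07) = 0.00124873 m = 1.2487 mm


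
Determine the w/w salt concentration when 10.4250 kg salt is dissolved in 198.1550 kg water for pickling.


Formula: Conc = salt / (water + salt) * 100
Substituting: Conc = 10.4250 / (198.1550 + 10.4250) * 100
Result: 4.9981 %


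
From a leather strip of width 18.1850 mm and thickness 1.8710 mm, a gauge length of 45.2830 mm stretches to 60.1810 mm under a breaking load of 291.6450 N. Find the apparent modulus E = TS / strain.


TS = F / (w * t) = 291.6450 / (18.1850 * 1.8710) = 8.5717 N/mm^2
strain = (Lf - L0) / L0 = (60.1810 - 45.2830) / 45.2830 = 0.3290
E = TS / strain = 8.5717 / 0.3290 = 26.0540 N/mm^2


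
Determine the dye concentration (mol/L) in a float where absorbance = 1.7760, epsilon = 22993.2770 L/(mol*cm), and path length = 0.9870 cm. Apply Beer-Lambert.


Formula: c = A / (epsilon * l)
Substituting: c = 1.7760 / (22993.2770 * 0.9870)
Result: 7.8257e-05 mol/L


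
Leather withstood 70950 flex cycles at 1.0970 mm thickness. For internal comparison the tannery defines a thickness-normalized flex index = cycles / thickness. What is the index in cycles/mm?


Formula: Index = cycles / thickness
Substituting: Index = 70950 / 1.0970
Result: 64676.3902 cycles/mm


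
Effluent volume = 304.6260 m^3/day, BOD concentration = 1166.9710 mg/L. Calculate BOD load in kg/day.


Formula: BOD_load = volume * conc / 1000
Substituting: BOD_load = 304.6260 * 1166.9710 / 1000
Result: 355.4897 kg/day


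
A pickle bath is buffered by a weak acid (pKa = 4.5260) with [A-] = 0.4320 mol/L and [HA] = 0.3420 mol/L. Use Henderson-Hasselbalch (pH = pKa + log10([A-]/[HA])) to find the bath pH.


ratio = [A-] / [HA] = 0.4320 / 0.3420 = 1.2632
log10(ratio) = 0.1015
pH = pKa + log10(ratio) = 4.5260 + 0.1015 = 4.6275


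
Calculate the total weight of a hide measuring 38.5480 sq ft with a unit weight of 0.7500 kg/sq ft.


Formula: Weight = area * weight_per_sqft
Substituting: Weight = 38.5480 * 0.7500
Result: 28.9110 kg


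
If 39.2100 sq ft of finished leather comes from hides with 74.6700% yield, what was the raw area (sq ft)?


Formula: raw = finished * 100 / yield
Substituting: raw = 39.2100 * 100 / 74.6700
Result: 52.5110 sq ft


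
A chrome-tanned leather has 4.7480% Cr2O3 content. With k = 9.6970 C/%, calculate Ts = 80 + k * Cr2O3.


Formula: Ts = 80 + k * Cr2O3
Substituting: Ts = 80 + 9.6970 * 4.7480
Result: 126.0414 C


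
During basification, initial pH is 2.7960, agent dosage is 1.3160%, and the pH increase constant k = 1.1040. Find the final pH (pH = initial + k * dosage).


Formula: pH_final = pH_initial + k * base_pct
Substituting: pH_final = 2.7960 + 1.1040 * 1.3160
Result: 4.2489


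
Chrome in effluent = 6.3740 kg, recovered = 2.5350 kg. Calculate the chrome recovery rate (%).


Formula: Recovery = recovered / input * 100
Substituting: Recovery = 2.5350 / 6.3740 * 100
Result: 39.7709 %


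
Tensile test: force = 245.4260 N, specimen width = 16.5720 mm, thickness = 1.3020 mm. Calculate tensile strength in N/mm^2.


Formula: TS = force / (width * thickness)
Substituting: TS = 245.4260 / (16.5720 * 1.3020)
Result: 11.3746 N/mm^2


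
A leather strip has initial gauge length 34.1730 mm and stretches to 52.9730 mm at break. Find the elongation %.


Formula: Elongation = (Lf - L0) / L0 * 100
Substituting: Elongation = (52.9730 - 34.1730) / 34.1730 * 100
Result: 55.0142 %


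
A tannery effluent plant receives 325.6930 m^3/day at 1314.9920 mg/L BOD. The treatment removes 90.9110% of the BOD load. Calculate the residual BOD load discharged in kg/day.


Load_in = volume * conc / 1000 = 325.6930 * 1314.9920 / 1000 = 428.2837 kg/day
Removed = Load_in * eff / 100 = 428.2837 * 90.9110 / 100 = 389.3570 kg/day
Load_out = Load_in - Removed = 428.2837 - 389.3570 = 38.9267 kg/day


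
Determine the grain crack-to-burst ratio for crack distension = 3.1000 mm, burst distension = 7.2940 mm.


Formula: Ratio = crack / burst
Substituting: Ratio = 3.1000 / 7.2940
Result: 0.4250


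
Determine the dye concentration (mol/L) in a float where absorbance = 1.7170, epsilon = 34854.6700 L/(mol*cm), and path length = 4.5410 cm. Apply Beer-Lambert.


Formula: c = A / (epsilon * l)
Substituting: c = 1.7170 / (34854.6700 * 4.5410)
Result: 1.0848e-05 mol/L


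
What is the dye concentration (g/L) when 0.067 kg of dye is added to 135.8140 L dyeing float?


Formula: Conc = dye_mass(kg) / volume(L) * 1000
Substituting: Conc = 0.067 / 135.8140 * 1000
Result: 0.4933 g/L


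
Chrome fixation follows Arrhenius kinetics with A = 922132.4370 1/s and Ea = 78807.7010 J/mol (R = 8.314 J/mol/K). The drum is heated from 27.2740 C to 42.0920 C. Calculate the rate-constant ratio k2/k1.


T1 = 27.2740 + 273.15 = 300.4240 K; T2 = 42.0920 + 273.15 = 315.2420 K
k1 = A * exp(-Ea/(R*T1)) = 922132.4370 * exp(-78807.7010/(8.314*300.4240)) = 1.8282e-08 1/s
k2 = A * exp(-Ea/(R*T2)) = 922132.4370 * exp(-78807.7010/(8.314*315.2420)) = 8.0561e-08 1/s
k2/k1 = 8.0561e-08 / 1.8282e-08 = 4.4066


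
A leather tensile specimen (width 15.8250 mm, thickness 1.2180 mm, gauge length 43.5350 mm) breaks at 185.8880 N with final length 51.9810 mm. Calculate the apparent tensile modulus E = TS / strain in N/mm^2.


TS = F / (w * t) = 185.8880 / (15.8250 * 1.2180) = 9.6441 N/mm^2
strain = (Lf - L0) / L0 = (51.9810 - 43.5350) / 43.5350 = 0.1940
E = TS / strain = 9.6441 / 0.1940 = 49.7105 N/mm^2


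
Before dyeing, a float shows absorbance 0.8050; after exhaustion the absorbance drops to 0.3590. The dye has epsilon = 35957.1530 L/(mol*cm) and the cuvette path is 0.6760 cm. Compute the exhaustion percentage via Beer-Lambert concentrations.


c_initial = A_i / (epsilon * l) = 0.8050 / (35957.1530 * 0.6760) = 3.3118e-05 mol/L
c_final = A_f / (epsilon * l) = 0.3590 / (35957.1530 * 0.6760) = 1.4769e-05 mol/L
Exhaustion = (c_initial - c_final) / c_initial * 100 = (3.3118e-05 - 1.4769e-05) / 3.3118e-05 * 100 = 55.4037 %


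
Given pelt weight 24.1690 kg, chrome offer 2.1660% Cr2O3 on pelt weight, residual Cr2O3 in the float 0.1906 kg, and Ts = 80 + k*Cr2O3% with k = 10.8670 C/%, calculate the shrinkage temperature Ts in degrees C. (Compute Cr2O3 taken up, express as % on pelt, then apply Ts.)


Offered = pelt * offer_pct / 100 = 24.1690 * 2.1660 / 100 = 0.5235 kg
Uptake = offered - residual = 0.5235 - 0.1906 = 0.3329 kg
Cr2O3% on pelt = uptake / pelt * 100 = 0.3329 / 24.1690 * 100 = 1.3774 %
Ts = 80 + k * Cr2O3% = 80 + 10.8670 * 1.3774 = 94.9681 C


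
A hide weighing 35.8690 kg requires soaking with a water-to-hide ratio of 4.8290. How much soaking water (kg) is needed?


Formula: Water = hide_weight * ratio
Substituting: Water = 35.8690 * 4.8290
Result: 173.2114 kg


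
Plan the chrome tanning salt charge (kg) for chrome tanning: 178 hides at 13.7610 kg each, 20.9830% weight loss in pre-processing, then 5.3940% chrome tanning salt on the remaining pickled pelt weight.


Total_raw = N * avg_wt = 178 * 13.7610 = 2449.4580 kg
Substrate = Total_raw * (1 - loss/100) = 2449.4580 * (1 - 20.9830/100) = 1935.4882 kg
Chrome = Substrate * pct / 100 = 1935.4882 * 5.3940 / 100 = 104.4002 kg


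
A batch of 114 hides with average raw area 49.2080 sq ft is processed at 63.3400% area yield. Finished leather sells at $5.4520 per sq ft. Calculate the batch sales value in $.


Raw_total = N * avg_area = 114 * 49.2080 = 5609.7120 sq ft
Finished = Raw_total * yield / 100 = 5609.7120 * 63.3400 / 100 = 3553.1916 sq ft
Value = Finished * price = 3553.1916 * 5.4520 = 19372.0005 $


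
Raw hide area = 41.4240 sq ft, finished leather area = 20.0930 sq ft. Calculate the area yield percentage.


Formula: Yield = finished / raw * 100
Substituting: Yield = 20.0930 / 41.4240 * 100
Result: 48.5057 %


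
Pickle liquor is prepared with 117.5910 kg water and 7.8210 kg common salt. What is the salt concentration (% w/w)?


Formula: Conc = salt / (water + salt) * 100
Substituting: Conc = 7.8210 / (117.5910 + 7.8210) * 100
Result: 6.2362 %


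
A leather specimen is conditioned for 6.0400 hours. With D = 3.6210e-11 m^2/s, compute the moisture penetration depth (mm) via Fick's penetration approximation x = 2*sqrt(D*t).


t = 6.0400 hr * 3600 = 21744.0000 s
D * t = 3.6210e-11 * 21744.0000 = 7.8735e-07
x = 2 * sqrt(D*t) = 2 * sqrt(7.8735e-07) = 0.00177466 m = 1.7747 mm


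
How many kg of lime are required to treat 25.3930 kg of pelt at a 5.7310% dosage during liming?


Formula: Lime = substrate * pct / 100
Substituting: Lime = 25.3930 * 5.7310 / 100
Result: 1.4553 kg


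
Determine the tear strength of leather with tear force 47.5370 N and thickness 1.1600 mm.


Formula: Tear strength = force / thickness
Substituting: Tear strength = 47.5370 / 1.1600
Result: 40.9802 N/mm


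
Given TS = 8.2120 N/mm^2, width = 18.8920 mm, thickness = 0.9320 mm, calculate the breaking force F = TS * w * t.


Formula: F = TS * w * t
Substituting: F = 8.2120 * 18.8920 * 0.9320
Result: 144.5915 N


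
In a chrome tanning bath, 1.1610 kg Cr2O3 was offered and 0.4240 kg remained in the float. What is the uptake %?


Formula: Uptake = (offered - residual) / offered * 100
Substituting: Uptake = (1.1610 - 0.4240) / 1.1610 * 100
Result: 63.4798 %


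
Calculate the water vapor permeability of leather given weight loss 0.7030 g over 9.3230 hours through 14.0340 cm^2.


Formula: WVP = loss / (area * time)
Substituting: WVP = 0.7030 / (14.0340 * 9.3230)
Result: 0.00537302 g/(cm^2*hr)


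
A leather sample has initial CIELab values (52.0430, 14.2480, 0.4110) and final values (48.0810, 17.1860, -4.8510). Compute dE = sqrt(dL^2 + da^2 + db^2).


dL = -3.9620, da = 2.9380, db = -5.2620
dE = sqrt((-3.9620)^2 + 2.9380^2 + (-5.2620)^2) = 7.2123


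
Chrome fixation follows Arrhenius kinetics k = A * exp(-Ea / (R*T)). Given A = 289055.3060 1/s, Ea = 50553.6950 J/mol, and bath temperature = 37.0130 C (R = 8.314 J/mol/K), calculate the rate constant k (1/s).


T_K = T_C + 273.15 = 37.0130 + 273.15 = 310.1630 K
exponent = -Ea / (R * T_K) = -50553.6950 / (8.314 * 310.1630) = -19.6044
k = A * exp(exponent) = 289055.3060 * exp(-19.6044) = 8.8493e-04 1/s


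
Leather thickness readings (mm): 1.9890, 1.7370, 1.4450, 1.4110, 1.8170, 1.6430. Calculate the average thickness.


Formula: Average = sum / n
Substituting: Average = 10.0420 / 6
Result: 1.6737 mm


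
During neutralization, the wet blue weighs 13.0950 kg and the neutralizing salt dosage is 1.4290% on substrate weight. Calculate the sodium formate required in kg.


Formula: Neutralizer = substrate * pct / 100
Substituting: Neutralizer = 13.0950 * 1.4290 / 100
Result: 0.1871 kg


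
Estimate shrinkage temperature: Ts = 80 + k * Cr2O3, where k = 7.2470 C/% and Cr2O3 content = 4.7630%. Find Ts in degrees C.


Formula: Ts = 80 + k * Cr2O3
Substituting: Ts = 80 + 7.2470 * 4.7630
Result: 114.5175 C


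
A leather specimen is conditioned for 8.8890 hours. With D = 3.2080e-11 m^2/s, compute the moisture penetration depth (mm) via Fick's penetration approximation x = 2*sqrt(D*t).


t = 8.8890 hr * 3600 = 32000.4000 s
D * t = 3.2080e-11 * 32000.4000 = 1.0266e-06
x = 2 * sqrt(D*t) = 2 * sqrt(1.0266e-06) = 0.0020264 m = 2.0264 mm


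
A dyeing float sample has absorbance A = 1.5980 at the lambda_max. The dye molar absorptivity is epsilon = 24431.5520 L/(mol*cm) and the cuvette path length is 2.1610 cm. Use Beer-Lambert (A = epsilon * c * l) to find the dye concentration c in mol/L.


Formula: c = A / (epsilon * l)
Substituting: c = 1.5980 / (24431.5520 * 2.1610)
Result: 3.0267e-05 mol/L


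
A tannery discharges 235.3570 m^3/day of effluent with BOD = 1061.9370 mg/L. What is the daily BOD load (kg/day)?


Formula: BOD_load = volume * conc / 1000
Substituting: BOD_load = 235.3570 * 1061.9370 / 1000
Result: 249.9343 kg/day


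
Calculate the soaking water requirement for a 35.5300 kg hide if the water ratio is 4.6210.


Formula: Water = hide_weight * ratio
Substituting: Water = 35.5300 * 4.6210
Result: 164.1841 kg


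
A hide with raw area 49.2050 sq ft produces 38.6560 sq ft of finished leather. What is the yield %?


Formula: Yield = finished / raw * 100
Substituting: Yield = 38.6560 / 49.2050 * 100
Result: 78.5611 %


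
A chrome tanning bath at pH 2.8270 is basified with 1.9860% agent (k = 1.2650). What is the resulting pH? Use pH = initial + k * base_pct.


Formula: pH_final = pH_initial + k * base_pct
Substituting: pH_final = 2.8270 + 1.2650 * 1.9860
Result: 5.3393


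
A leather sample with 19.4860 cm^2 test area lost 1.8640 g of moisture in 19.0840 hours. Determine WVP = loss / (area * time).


Formula: WVP = loss / (area * time)
Substituting: WVP = 1.8640 / (19.4860 * 19.0840)
Result: 0.00501249 g/(cm^2*hr)


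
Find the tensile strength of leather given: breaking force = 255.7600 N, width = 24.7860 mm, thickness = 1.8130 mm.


Formula: TS = force / (width * thickness)
Substituting: TS = 255.7600 / (24.7860 * 1.8130)
Result: 5.6915 N/mm^2


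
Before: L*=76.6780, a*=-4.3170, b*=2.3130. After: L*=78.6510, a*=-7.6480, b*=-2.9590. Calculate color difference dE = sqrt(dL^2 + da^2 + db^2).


dL = 1.9730, da = -3.3310, db = -5.2720
dE = sqrt(1.9730^2 + (-3.3310)^2 + (-5.2720)^2) = 6.5408


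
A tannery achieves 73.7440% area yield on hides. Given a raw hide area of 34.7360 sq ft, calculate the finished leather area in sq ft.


Formula: finished = raw * yield / 100
Substituting: finished = 34.7360 * 73.7440 / 100
Result: 25.6157 sq ft


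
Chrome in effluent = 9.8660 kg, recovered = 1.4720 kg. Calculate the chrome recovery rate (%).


Formula: Recovery = recovered / input * 100
Substituting: Recovery = 1.4720 / 9.8660 * 100
Result: 14.9199 %


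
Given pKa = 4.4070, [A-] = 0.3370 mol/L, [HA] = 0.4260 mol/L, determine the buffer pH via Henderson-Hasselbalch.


ratio = [A-] / [HA] = 0.3370 / 0.4260 = 0.7911
log10(ratio) = -0.1018
pH = pKa + log10(ratio) = 4.4070 - 0.1018 = 4.3052


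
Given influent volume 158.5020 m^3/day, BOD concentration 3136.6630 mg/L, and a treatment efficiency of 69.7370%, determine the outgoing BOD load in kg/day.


Load_in = volume * conc / 1000 = 158.5020 * 3136.6630 / 1000 = 497.1674 kg/day
Removed = Load_in * eff / 100 = 497.1674 * 69.7370 / 100 = 346.7096 kg/day
Load_out = Load_in - Removed = 497.1674 - 346.7096 = 150.4578 kg/day


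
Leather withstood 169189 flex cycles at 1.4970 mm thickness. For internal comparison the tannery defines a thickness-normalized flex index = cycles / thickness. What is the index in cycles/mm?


Formula: Index = cycles / thickness
Substituting: Index = 169189 / 1.4970
Result: 113018.7041 cycles/mm


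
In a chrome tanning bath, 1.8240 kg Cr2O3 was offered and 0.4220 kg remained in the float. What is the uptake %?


Formula: Uptake = (offered - residual) / offered * 100
Substituting: Uptake = (1.8240 - 0.4220) / 1.8240 * 100
Result: 76.8640 %


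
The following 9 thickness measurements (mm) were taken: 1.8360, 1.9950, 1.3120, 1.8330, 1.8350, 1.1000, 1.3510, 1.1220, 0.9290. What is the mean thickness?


Formula: Average = sum / n
Substituting: Average = 13.3130 / 9
Result: 1.4792 mm


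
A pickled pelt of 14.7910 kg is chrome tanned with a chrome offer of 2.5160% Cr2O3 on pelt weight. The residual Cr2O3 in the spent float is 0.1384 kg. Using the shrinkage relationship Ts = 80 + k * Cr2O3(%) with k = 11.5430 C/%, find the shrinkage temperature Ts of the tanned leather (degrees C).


Offered = pelt * offer_pct / 100 = 14.7910 * 2.5160 / 100 = 0.3721 kg
Uptake = offered - residual = 0.3721 - 0.1384 = 0.2337 kg
Cr2O3% on pelt = uptake / pelt * 100 = 0.2337 / 14.7910 * 100 = 1.5803 %
Ts = 80 + k * Cr2O3% = 80 + 11.5430 * 1.5803 = 98.2414 C


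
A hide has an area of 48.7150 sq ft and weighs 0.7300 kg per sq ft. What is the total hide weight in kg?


Formula: Weight = area * weight_per_sqft
Substituting: Weight = 48.7150 * 0.7300
Result: 35.5620 kg


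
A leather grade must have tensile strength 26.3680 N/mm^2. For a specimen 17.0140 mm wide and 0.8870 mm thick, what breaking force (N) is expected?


Formula: F = TS * w * t
Substituting: F = 26.3680 * 17.0140 * 0.8870
Result: 397.9305 N


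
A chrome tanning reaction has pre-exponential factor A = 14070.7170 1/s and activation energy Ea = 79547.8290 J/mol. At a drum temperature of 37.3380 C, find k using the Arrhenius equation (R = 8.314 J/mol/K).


T_K = T_C + 273.15 = 37.3380 + 273.15 = 310.4880 K
exponent = -Ea / (R * T_K) = -79547.8290 / (8.314 * 310.4880) = -30.8158
k = A * exp(exponent) = 14070.7170 * exp(-30.8158) = 5.8235e-10 1/s


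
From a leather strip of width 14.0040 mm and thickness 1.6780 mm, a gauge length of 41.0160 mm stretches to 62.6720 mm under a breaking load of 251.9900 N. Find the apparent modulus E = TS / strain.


TS = F / (w * t) = 251.9900 / (14.0040 * 1.6780) = 10.7236 N/mm^2
strain = (Lf - L0) / L0 = (62.6720 - 41.0160) / 41.0160 = 0.5280
E = TS / strain = 10.7236 / 0.5280 = 20.3102 N/mm^2


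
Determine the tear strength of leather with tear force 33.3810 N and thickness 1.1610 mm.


Formula: Tear strength = force / thickness
Substituting: Tear strength = 33.3810 / 1.1610
Result: 28.7519 N/mm


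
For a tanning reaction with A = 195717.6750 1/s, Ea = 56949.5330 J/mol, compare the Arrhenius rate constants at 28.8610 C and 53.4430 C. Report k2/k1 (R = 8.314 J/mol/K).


T1 = 28.8610 + 273.15 = 302.0110 K; T2 = 53.4430 + 273.15 = 326.5930 K
k1 = A * exp(-Ea/(R*T1)) = 195717.6750 * exp(-56949.5330/(8.314*302.0110)) = 2.7638e-05 1/s
k2 = A * exp(-Ea/(R*T2)) = 195717.6750 * exp(-56949.5330/(8.314*326.5930)) = 1.5237e-04 1/s
k2/k1 = 1.5237e-04 / 2.7638e-05 = 5.5131


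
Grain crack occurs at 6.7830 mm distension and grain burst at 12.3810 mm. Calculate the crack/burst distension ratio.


Formula: Ratio = crack / burst
Substituting: Ratio = 6.7830 / 12.3810
Result: 0.5479


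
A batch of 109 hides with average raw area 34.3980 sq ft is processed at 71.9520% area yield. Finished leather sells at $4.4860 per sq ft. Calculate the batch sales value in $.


Raw_total = N * avg_area = 109 * 34.3980 = 3749.3820 sq ft
Finished = Raw_total * yield / 100 = 3749.3820 * 71.9520 / 100 = 2697.7553 sq ft
Value = Finished * price = 2697.7553 * 4.4860 = 12102.1304 $


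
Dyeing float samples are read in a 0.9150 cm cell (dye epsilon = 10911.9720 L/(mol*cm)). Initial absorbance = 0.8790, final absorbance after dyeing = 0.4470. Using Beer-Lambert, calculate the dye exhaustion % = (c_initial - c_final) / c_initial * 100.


c_initial = A_i / (epsilon * l) = 0.8790 / (10911.9720 * 0.9150) = 8.8037e-05 mol/L
c_final = A_f / (epsilon * l) = 0.4470 / (10911.9720 * 0.9150) = 4.4770e-05 mol/L
Exhaustion = (c_initial - c_final) / c_initial * 100 = (8.8037e-05 - 4.4770e-05) / 8.8037e-05 * 100 = 49.1468 %


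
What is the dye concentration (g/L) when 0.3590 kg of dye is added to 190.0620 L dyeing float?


Formula: Conc = dye_mass(kg) / volume(L) * 1000
Substituting: Conc = 0.3590 / 190.0620 * 1000
Result: 1.8889 g/L


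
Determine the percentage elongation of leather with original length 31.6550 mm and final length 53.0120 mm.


Formula: Elongation = (Lf - L0) / L0 * 100
Substituting: Elongation = (53.0120 - 31.6550) / 31.6550 * 100
Result: 67.4680 %


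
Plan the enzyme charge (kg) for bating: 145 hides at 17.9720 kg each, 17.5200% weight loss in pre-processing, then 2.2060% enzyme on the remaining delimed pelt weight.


Total_raw = N * avg_wt = 145 * 17.9720 = 2605.9400 kg
Substrate = Total_raw * (1 - loss/100) = 2605.9400 * (1 - 17.5200/100) = 2149.3793 kg
Enzyme = Substrate * pct / 100 = 2149.3793 * 2.2060 / 100 = 47.4153 kg


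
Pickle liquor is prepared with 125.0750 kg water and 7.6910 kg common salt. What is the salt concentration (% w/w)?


Formula: Conc = salt / (water + salt) * 100
Substituting: Conc = 7.6910 / (125.0750 + 7.6910) * 100
Result: 5.7929 %


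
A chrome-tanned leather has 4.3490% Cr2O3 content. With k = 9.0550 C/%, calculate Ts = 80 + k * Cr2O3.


Formula: Ts = 80 + k * Cr2O3
Substituting: Ts = 80 + 9.0550 * 4.3490
Result: 119.3802 C


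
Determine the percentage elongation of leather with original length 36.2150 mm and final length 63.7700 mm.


Formula: Elongation = (Lf - L0) / L0 * 100
Substituting: Elongation = (63.7700 - 36.2150) / 36.2150 * 100
Result: 76.0873 %


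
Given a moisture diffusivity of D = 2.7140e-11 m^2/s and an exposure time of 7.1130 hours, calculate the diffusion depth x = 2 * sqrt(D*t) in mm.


t = 7.1130 hr * 3600 = 25606.8000 s
D * t = 2.7140e-11 * 25606.8000 = 6.9497e-07
x = 2 * sqrt(D*t) = 2 * sqrt(6.9497e-07) = 0.0016673 m = 1.6673 mm


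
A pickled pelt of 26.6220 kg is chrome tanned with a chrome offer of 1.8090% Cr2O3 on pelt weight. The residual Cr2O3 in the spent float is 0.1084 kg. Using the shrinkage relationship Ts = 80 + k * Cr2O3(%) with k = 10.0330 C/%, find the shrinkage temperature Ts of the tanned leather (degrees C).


Offered = pelt * offer_pct / 100 = 26.6220 * 1.8090 / 100 = 0.4816 kg
Uptake = offered - residual = 0.4816 - 0.1084 = 0.3732 kg
Cr2O3% on pelt = uptake / pelt * 100 = 0.3732 / 26.6220 * 100 = 1.4018 %
Ts = 80 + k * Cr2O3% = 80 + 10.0330 * 1.4018 = 94.0644 C


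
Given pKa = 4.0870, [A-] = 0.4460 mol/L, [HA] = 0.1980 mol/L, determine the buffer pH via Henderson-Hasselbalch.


ratio = [A-] / [HA] = 0.4460 / 0.1980 = 2.2525
log10(ratio) = 0.3527
pH = pKa + log10(ratio) = 4.0870 + 0.3527 = 4.4397


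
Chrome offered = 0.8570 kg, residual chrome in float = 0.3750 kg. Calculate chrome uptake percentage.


Formula: Uptake = (offered - residual) / offered * 100
Substituting: Uptake = (0.8570 - 0.3750) / 0.8570 * 100
Result: 56.2427 %


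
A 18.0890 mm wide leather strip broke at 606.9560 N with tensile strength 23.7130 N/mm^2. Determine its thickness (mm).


Formula: t = F / (TS * w)
Substituting: t = 606.9560 / (23.7130 * 18.0890)
Result: 1.4150 mm


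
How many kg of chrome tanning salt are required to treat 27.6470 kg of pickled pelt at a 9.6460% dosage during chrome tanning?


Formula: Chrome = substrate * pct / 100
Substituting: Chrome = 27.6470 * 9.6460 / 100
Result: 2.6668 kg


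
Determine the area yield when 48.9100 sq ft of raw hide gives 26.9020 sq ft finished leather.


Formula: Yield = finished / raw * 100
Substituting: Yield = 26.9020 / 48.9100 * 100
Result: 55.0031 %


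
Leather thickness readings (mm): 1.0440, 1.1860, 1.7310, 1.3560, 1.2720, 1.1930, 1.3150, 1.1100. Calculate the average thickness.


Formula: Average = sum / n
Substituting: Average = 10.2070 / 8
Result: 1.2759 mm


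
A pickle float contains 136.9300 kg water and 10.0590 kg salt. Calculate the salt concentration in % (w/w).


Formula: Conc = salt / (water + salt) * 100
Substituting: Conc = 10.0590 / (136.9300 + 10.0590) * 100
Result: 6.8434 %


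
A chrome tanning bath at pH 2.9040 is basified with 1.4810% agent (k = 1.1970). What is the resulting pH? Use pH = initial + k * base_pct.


Formula: pH_final = pH_initial + k * base_pct
Substituting: pH_final = 2.9040 + 1.1970 * 1.4810
Result: 4.6768


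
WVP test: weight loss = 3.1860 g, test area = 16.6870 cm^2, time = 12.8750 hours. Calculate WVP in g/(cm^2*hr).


Formula: WVP = loss / (area * time)
Substituting: WVP = 3.1860 / (16.6870 * 12.8750)
Result: 0.0148293 g/(cm^2*hr)


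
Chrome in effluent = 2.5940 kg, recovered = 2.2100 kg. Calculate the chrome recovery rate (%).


Formula: Recovery = recovered / input * 100
Substituting: Recovery = 2.2100 / 2.5940 * 100
Result: 85.1966 %


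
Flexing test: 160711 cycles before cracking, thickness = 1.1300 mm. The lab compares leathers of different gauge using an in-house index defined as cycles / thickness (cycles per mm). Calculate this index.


Formula: Index = cycles / thickness
Substituting: Index = 160711 / 1.1300
Result: 142222.1239 cycles/mm


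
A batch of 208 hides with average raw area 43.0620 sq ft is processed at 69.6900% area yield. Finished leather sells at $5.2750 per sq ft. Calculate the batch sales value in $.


Raw_total = N * avg_area = 208 * 43.0620 = 8956.8960 sq ft
Finished = Raw_total * yield / 100 = 8956.8960 * 69.6900 / 100 = 6242.0608 sq ft
Value = Finished * price = 6242.0608 * 5.2750 = 32926.8708 $


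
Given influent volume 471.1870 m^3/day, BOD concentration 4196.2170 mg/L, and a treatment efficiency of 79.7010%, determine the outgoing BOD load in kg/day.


Load_in = volume * conc / 1000 = 471.1870 * 4196.2170 / 1000 = 1977.2029 kg/day
Removed = Load_in * eff / 100 = 1977.2029 * 79.7010 / 100 = 1575.8505 kg/day
Load_out = Load_in - Removed = 1977.2029 - 1575.8505 = 401.3524 kg/day


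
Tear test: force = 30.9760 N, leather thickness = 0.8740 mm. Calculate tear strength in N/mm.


Formula: Tear strength = force / thickness
Substituting: Tear strength = 30.9760 / 0.8740
Result: 35.4416 N/mm


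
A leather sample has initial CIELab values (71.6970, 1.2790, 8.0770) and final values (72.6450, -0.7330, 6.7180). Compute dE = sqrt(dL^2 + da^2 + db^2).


dL = 0.9480, da = -2.0120, db = -1.3590
dE = sqrt(0.9480^2 + (-2.0120)^2 + (-1.3590)^2) = 2.6065


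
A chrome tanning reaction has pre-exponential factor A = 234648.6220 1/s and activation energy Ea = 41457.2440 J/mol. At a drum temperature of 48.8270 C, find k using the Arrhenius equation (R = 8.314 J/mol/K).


T_K = T_C + 273.15 = 48.8270 + 273.15 = 321.9770 K
exponent = -Ea / (R * T_K) = -41457.2440 / (8.314 * 321.9770) = -15.4869
k = A * exp(exponent) = 234648.6220 * exp(-15.4869) = 0.0441089 1/s


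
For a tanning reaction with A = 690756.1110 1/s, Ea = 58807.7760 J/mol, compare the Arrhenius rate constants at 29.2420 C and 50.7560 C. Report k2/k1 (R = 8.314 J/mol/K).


T1 = 29.2420 + 273.15 = 302.3920 K; T2 = 50.7560 + 273.15 = 323.9060 K
k1 = A * exp(-Ea/(R*T1)) = 690756.1110 * exp(-58807.7760/(8.314*302.3920)) = 4.7930e-05 1/s
k2 = A * exp(-Ea/(R*T2)) = 690756.1110 * exp(-58807.7760/(8.314*323.9060)) = 2.2665e-04 1/s
k2/k1 = 2.2665e-04 / 4.7930e-05 = 4.7288


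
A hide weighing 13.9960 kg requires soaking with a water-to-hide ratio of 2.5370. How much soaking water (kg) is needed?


Formula: Water = hide_weight * ratio
Substituting: Water = 13.9960 * 2.5370
Result: 35.5079 kg


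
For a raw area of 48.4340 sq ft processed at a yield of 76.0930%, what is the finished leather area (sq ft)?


Formula: finished = raw * yield / 100
Substituting: finished = 48.4340 * 76.0930 / 100
Result: 36.8549 sq ft


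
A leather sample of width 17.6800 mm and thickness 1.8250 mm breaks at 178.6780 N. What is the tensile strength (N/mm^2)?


Formula: TS = force / (width * thickness)
Substituting: TS = 178.6780 / (17.6800 * 1.8250)
Result: 5.5377 N/mm^2


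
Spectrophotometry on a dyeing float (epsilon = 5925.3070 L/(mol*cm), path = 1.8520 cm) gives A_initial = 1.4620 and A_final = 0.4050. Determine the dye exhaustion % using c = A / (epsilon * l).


c_initial = A_i / (epsilon * l) = 1.4620 / (5925.3070 * 1.8520) = 1.3323e-04 mol/L
c_final = A_f / (epsilon * l) = 0.4050 / (5925.3070 * 1.8520) = 3.6907e-05 mol/L
Exhaustion = (c_initial - c_final) / c_initial * 100 = (1.3323e-04 - 3.6907e-05) / 1.3323e-04 * 100 = 72.2982 %


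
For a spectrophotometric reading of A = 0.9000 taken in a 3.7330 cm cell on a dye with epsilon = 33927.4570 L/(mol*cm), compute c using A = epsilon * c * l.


Formula: c = A / (epsilon * l)
Substituting: c = 0.9000 / (33927.4570 * 3.7330)
Result: 7.1061e-06 mol/L


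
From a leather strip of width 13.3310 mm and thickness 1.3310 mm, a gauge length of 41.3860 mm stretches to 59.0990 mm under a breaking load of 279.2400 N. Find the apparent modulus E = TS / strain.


TS = F / (w * t) = 279.2400 / (13.3310 * 1.3310) = 15.7375 N/mm^2
strain = (Lf - L0) / L0 = (59.0990 - 41.3860) / 41.3860 = 0.4280
E = TS / strain = 15.7375 / 0.4280 = 36.7704 N/mm^2


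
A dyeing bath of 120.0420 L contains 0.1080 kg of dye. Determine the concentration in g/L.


Formula: Conc = dye_mass(kg) / volume(L) * 1000
Substituting: Conc = 0.1080 / 120.0420 * 1000
Result: 0.8997 g/L


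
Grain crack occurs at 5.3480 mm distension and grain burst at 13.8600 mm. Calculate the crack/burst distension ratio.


Formula: Ratio = crack / burst
Substituting: Ratio = 5.3480 / 13.8600
Result: 0.3859


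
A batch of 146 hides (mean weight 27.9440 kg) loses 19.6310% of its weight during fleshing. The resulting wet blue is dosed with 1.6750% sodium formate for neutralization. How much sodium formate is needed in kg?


Total_raw = N * avg_wt = 146 * 27.9440 = 4079.8240 kg
Substrate = Total_raw * (1 - loss/100) = 4079.8240 * (1 - 19.6310/100) = 3278.9138 kg
Neutralizer = Substrate * pct / 100 = 3278.9138 * 1.6750 / 100 = 54.9218 kg


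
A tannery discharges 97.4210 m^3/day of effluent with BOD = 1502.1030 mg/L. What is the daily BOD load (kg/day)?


Formula: BOD_load = volume * conc / 1000
Substituting: BOD_load = 97.4210 * 1502.1030 / 1000
Result: 146.3364 kg/day


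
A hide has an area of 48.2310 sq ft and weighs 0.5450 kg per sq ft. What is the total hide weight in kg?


Formula: Weight = area * weight_per_sqft
Substituting: Weight = 48.2310 * 0.5450
Result: 26.2859 kg


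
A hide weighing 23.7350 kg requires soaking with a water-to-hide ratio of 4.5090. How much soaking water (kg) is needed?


Formula: Water = hide_weight * ratio
Substituting: Water = 23.7350 * 4.5090
Result: 107.0211 kg
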